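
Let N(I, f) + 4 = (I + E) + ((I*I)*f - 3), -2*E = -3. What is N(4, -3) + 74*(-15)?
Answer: -2319/2 ≈ -1159.5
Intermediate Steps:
E = 3/2 (E = -½*(-3) = 3/2 ≈ 1.5000)
N(I, f) = -11/2 + I + f*I² (N(I, f) = -4 + ((I + 3/2) + ((I*I)*f - 3)) = -4 + ((3/2 + I) + (I²*f - 3)) = -4 + ((3/2 + I) + (f*I² - 3)) = -4 + ((3/2 + I) + (-3 + f*I²)) = -4 + (-3/2 + I + f*I²) = -11/2 + I + f*I²)
N(4, -3) + 74*(-15) = (-11/2 + 4 - 3*4²) + 74*(-15) = (-11/2 + 4 - 3*16) - 1110 = (-11/2 + 4 - 48) - 1110 = -99/2 - 1110 = -2319/2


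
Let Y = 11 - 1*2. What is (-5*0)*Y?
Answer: 0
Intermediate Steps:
Y = 9 (Y = 11 - 2 = 9)
(-5*0)*Y = -5*0*9 = 0*9 = 0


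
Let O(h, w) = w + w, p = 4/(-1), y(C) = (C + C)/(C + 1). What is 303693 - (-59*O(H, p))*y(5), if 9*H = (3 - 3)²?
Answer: 908719/3 ≈ 3.0291e+5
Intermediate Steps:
y(C) = 2*C/(1 + C) (y(C) = (2*C)/(1 + C) = 2*C/(1 + C))
H = 0 (H = (3 - 3)²/9 = (⅑)*0² = (⅑)*0 = 0)
p = -4 (p = 4*(-1) = -4)
O(h, w) = 2*w
303693 - (-59*O(H, p))*y(5) = 303693 - (-118*(-4))*2*5/(1 + 5) = 303693 - (-59*(-8))*2*5/6 = 303693 - 472*2*5*(⅙) = 303693 - 472*5/3 = 303693 - 1*2360/3 = 303693 - 2360/3 = 908719/3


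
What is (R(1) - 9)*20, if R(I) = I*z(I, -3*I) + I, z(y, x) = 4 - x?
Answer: -20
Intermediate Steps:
R(I) = I + I*(4 + 3*I) (R(I) = I*(4 - (-3)*I) + I = I*(4 + 3*I) + I = I + I*(4 + 3*I))
(R(1) - 9)*20 = (1*(5 + 3*1) - 9)*20 = (1*(5 + 3) - 9)*20 = (1*8 - 9)*20 = (8 - 9)*20 = -1*20 = -20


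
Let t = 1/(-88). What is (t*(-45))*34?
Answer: 765/44 ≈ 17.386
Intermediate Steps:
t = -1/88 ≈ -0.011364
(t*(-45))*34 = -1/88*(-45)*34 = (45/88)*34 = 765/44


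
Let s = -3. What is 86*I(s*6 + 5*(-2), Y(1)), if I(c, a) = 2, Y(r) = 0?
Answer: 172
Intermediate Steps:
86*I(s*6 + 5*(-2), Y(1)) = 86*2 = 172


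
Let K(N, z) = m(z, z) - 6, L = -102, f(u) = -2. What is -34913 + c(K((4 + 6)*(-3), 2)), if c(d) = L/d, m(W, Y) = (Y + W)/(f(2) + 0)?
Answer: -139601/4 ≈ -34900.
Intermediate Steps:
m(W, Y) = -W/2 - Y/2 (m(W, Y) = (Y + W)/(-2 + 0) = (W + Y)/(-2) = (W + Y)*(-1/2) = -W/2 - Y/2)
K(N, z) = -6 - z (K(N, z) = (-z/2 - z/2) - 6 = -z - 6 = -6 - z)
c(d) = -102/d
-34913 + c(K((4 + 6)*(-3), 2)) = -34913 - 102/(-6 - 1*2) = -34913 - 102/(-6 - 2) = -34913 - 102/(-8) = -34913 - 102*(-1/8) = -34913 + 51/4 = -139601/4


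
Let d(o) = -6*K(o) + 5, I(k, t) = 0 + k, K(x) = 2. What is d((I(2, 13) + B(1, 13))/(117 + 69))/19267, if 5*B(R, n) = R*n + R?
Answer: -7/19267 ≈ -0.00036332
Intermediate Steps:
B(R, n) = R/5 + R*n/5 (B(R, n) = (R*n + R)/5 = (R + R*n)/5 = R/5 + R*n/5)
I(k, t) = k
d(o) = -7 (d(o) = -6*2 + 5 = -12 + 5 = -7)
d((I(2, 13) + B(1, 13))/(117 + 69))/19267 = -7/19267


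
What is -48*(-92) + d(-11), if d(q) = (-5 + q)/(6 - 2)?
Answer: 4412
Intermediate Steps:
d(q) = -5/4 + q/4 (d(q) = (-5 + q)/4 = (-5 + q)*(1/4) = -5/4 + q/4)
-48*(-92) + d(-11) = -48*(-92) + (-5/4 + (1/4)*(-11)) = 4416 + (-5/4 - 11/4) = 4416 - 4 = 4412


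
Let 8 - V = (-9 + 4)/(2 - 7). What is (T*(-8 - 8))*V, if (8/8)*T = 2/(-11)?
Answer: 224/11 ≈ 20.364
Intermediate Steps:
V = 7 (V = 8 - (-9 + 4)/(2 - 7) = 8 - (-5)/(-5) = 8 - (-5)*(-1)/5 = 8 - 1*1 = 8 - 1 = 7)
T = -2/11 (T = 2/(-11) = 2*(-1/11) = -2/11 ≈ -0.18182)
(T*(-8 - 8))*V = -2*(-8 - 8)/11*7 = -2/11*(-16)*7 = (32/11)*7 = 224/11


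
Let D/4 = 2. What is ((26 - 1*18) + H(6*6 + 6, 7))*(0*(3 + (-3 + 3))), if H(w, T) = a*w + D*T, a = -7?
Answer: 0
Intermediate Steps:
D = 8 (D = 4*2 = 8)
H(w, T) = -7*w + 8*T
((26 - 1*18) + H(6*6 + 6, 7))*(0*(3 + (-3 + 3))) = ((26 - 1*18) + (-7*(6*6 + 6) + 8*7))*(0*(3 + (-3 + 3))) = ((26 - 18) + (-7*(36 + 6) + 56))*(0*(3 + 0)) = (8 + (-7*42 + 56))*(0*3) = (8 + (-294 + 56))*0 = (8 - 238)*0 = -230*0 = 0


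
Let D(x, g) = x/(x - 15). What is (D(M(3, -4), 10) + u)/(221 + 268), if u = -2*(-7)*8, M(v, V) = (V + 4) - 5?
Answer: 449/1956 ≈ 0.22955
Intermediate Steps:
M(v, V) = -1 + V (M(v, V) = (4 + V) - 5 = -1 + V)
D(x, g) = x/(-15 + x)
u = 112 (u = 14*8 = 112)
(D(M(3, -4), 10) + u)/(221 + 268) = ((-1 - 4)/(-15 + (-1 - 4)) + 112)/(221 + 268) = (-5/(-15 - 5) + 112)/489 = (-5/(-20) + 112)*(1/489) = (-5*(-1/20) + 112)*(1/489) = (1/4 + 112)*(1/489) = (449/4)*(1/489) = 449/1956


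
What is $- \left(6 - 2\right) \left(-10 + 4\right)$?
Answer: $24$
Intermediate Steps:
$- \left(6 - 2\right) \left(-10 + 4\right) = - \left(6 - 2\right) \left(-6\right) = - 4 \left(-6\right) = \left(-1\right) \left(-24\right) = 24$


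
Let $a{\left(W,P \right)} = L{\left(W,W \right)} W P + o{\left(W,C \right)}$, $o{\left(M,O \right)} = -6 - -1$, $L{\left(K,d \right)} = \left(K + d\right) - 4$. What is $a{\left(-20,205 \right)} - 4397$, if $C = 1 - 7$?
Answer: $175998$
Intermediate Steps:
$L{\left(K,d \right)} = -4 + K + d$
$C = -6$
$o{\left(M,O \right)} = -5$ ($o{\left(M,O \right)} = -6 + 1 = -5$)
$a{\left(W,P \right)} = -5 + P W \left(-4 + 2 W\right)$ ($a{\left(W,P \right)} = \left(-4 + W + W\right) W P - 5 = \left(-4 + 2 W\right) W P - 5 = W \left(-4 + 2 W\right) P - 5 = P W \left(-4 + 2 W\right) - 5 = -5 + P W \left(-4 + 2 W\right)$)
$a{\left(-20,205 \right)} - 4397 = \left(-5 + 2 \cdot 205 \left(-20\right) \left(-2 - 20\right)\right) - 4397 = \left(-5 + 2 \cdot 205 \left(-20\right) \left(-22\right)\right) - 4397 = \left(-5 + 180400\right) - 4397 = 180395 - 4397 = 175998$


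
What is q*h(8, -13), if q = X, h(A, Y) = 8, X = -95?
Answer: -760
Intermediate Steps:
q = -95
q*h(8, -13) = -95*8 = -760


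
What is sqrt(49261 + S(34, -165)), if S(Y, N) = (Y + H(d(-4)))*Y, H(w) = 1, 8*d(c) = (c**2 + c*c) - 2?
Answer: sqrt(50451) ≈ 224.61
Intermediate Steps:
d(c) = -1/4 + c**2/4 (d(c) = ((c**2 + c*c) - 2)/8 = ((c**2 + c**2) - 2)/8 = (2*c**2 - 2)/8 = (-2 + 2*c**2)/8 = -1/4 + c**2/4)
S(Y, N) = Y*(1 + Y) (S(Y, N) = (Y + 1)*Y = (1 + Y)*Y = Y*(1 + Y))
sqrt(49261 + S(34, -165)) = sqrt(49261 + 34*(1 + 34)) = sqrt(49261 + 34*35) = sqrt(49261 + 1190) = sqrt(50451)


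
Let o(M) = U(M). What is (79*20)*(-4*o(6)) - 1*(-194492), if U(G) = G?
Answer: 156572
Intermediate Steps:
o(M) = M
(79*20)*(-4*o(6)) - 1*(-194492) = (79*20)*(-4*6) - 1*(-194492) = 1580*(-24) + 194492 = -37920 + 194492 = 156572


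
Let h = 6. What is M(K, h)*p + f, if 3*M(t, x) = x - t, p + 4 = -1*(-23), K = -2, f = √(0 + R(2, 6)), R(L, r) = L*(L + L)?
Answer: 152/3 + 2*√2 ≈ 53.495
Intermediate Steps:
R(L, r) = 2*L² (R(L, r) = L*(2*L) = 2*L²)
f = 2*√2 (f = √(0 + 2*2²) = √(0 + 2*4) = √(0 + 8) = √8 = 2*√2 ≈ 2.8284)
p = 19 (p = -4 - 1*(-23) = -4 + 23 = 19)
M(t, x) = -t/3 + x/3 (M(t, x) = (x - t)/3 = -t/3 + x/3)
M(K, h)*p + f = (-⅓*(-2) + (⅓)*6)*19 + 2*√2 = (⅔ + 2)*19 + 2*√2 = (8/3)*19 + 2*√2 = 152/3 + 2*√2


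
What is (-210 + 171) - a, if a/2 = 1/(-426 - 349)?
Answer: -30223/775 ≈ -38.997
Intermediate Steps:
a = -2/775 (a = 2/(-426 - 349) = 2/(-775) = 2*(-1/775) = -2/775 ≈ -0.0025806)
(-210 + 171) - a = (-210 + 171) - 1*(-2/775) = -39 + 2/775 = -30223/775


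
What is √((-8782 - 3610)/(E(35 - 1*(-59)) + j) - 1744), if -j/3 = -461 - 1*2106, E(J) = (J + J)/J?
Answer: 2*I*√25894451018/7703 ≈ 41.78*I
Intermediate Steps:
E(J) = 2 (E(J) = (2*J)/J = 2)
j = 7701 (j = -3*(-461 - 1*2106) = -3*(-461 - 2106) = -3*(-2567) = 7701)
√((-8782 - 3610)/(E(35 - 1*(-59)) + j) - 1744) = √((-8782 - 3610)/(2 + 7701) - 1744) = √(-12392/7703 - 1744) = √(-13446424/7703) = 2*I*√25894451018/7703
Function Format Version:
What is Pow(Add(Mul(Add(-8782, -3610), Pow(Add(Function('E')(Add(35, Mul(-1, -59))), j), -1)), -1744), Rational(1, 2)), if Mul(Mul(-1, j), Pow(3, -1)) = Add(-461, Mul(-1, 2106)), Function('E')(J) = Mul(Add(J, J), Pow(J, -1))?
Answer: Mul(Rational(2, 7703), I, Pow(25894451018, Rational(1, 2))) ≈ Mul(41.780, I)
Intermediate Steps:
Function('E')(J) = 2 (Function('E')(J) = Mul(Mul(2, J), Pow(J, -1)) = 2)
j = 7701 (j = Mul(-3, Add(-461, Mul(-1, 2106))) = Mul(-3, Add(-461, -2106)) = Mul(-3, -2567) = 7701)
Pow(Add(Mul(Add(-8782, -3610), Pow(Add(Function('E')(Add(35, Mul(-1, -59))), j), -1)), -1744), Rational(1, 2)) = Pow(Add(Mul(Add(-8782, -3610), Pow(Add(2, 7701), -1)), -1744), Rational(1, 2)) = Pow(Add(Mul(-12392, Pow(7703, -1)), -1744), Rational(1, 2)) = Pow(Add(Mul(-12392, Rational(1, 7703)), -1744), Rational(1, 2)) = Pow(Add(Rational(-12392, 7703), -1744), Rational(1, 2)) = Pow(Rational(-13446424, 7703), Rational(1, 2)) = Mul(Rational(2, 7703), I, Pow(25894451018, Rational(1, 2)))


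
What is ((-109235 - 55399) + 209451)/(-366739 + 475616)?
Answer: 44817/108877 ≈ 0.41163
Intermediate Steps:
((-109235 - 55399) + 209451)/(-366739 + 475616) = (-164634 + 209451)/108877 = 44817*(1/108877) = 44817/108877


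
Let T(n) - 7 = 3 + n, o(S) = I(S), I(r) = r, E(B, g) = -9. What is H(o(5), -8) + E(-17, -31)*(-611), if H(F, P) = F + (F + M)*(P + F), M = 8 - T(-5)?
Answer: 5480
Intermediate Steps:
o(S) = S
T(n) = 10 + n (T(n) = 7 + (3 + n) = 10 + n)
M = 3 (M = 8 - (10 - 5) = 8 - 1*5 = 8 - 5 = 3)
H(F, P) = F + (3 + F)*(F + P) (H(F, P) = F + (F + 3)*(P + F) = F + (3 + F)*(F + P))
H(o(5), -8) + E(-17, -31)*(-611) = (5² + 3*(-8) + 4*5 + 5*(-8)) - 9*(-611) = (25 - 24 + 20 - 40) + 5499 = -19 + 5499 = 5480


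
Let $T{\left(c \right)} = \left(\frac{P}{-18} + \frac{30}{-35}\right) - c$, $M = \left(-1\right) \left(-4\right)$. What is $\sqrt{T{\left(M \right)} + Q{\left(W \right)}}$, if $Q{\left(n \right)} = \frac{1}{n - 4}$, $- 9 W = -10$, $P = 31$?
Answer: $\frac{2 i \sqrt{129038}}{273} \approx 2.6316 i$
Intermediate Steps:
$W = \frac{10}{9}$ ($W = \left(- \frac{1}{9}\right) \left(-10\right) = \frac{10}{9} \approx 1.1111$)
$Q{\left(n \right)} = \frac{1}{-4 + n}$
$M = 4$
$T{\left(c \right)} = - \frac{325}{126} - c$ ($T{\left(c \right)} = \left(\frac{31}{-18} + \frac{30}{-35}\right) - c = \left(31 \left(- \frac{1}{18}\right) + 30 \left(- \frac{1}{35}\right)\right) - c = \left(- \frac{31}{18} - \frac{6}{7}\right) - c = - \frac{325}{126} - c$)
$\sqrt{T{\left(M \right)} + Q{\left(W \right)}} = \sqrt{\left(- \frac{325}{126} - 4\right) + \frac{1}{-4 + \frac{10}{9}}} = \sqrt{\left(- \frac{325}{126} - 4\right) + \frac{1}{- \frac{26}{9}}} = \sqrt{- \frac{829}{126} - \frac{9}{26}} = \sqrt{- \frac{5672}{819}} = \frac{2 i \sqrt{129038}}{273}$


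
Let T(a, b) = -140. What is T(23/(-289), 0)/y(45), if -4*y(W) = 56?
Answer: 10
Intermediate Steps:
y(W) = -14 (y(W) = -¼*56 = -14)
T(23/(-289), 0)/y(45) = -140/(-14) = -140*(-1/14) = 10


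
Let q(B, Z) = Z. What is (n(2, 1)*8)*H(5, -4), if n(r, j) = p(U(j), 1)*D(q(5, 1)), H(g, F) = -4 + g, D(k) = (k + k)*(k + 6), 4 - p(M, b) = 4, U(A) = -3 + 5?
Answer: 0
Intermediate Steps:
U(A) = 2
p(M, b) = 0 (p(M, b) = 4 - 1*4 = 4 - 4 = 0)
D(k) = 2*k*(6 + k) (D(k) = (2*k)*(6 + k) = 2*k*(6 + k))
n(r, j) = 0 (n(r, j) = 0*(2*1*(6 + 1)) = 0*(2*1*7) = 0*14 = 0)
(n(2, 1)*8)*H(5, -4) = (0*8)*(-4 + 5) = 0*1 = 0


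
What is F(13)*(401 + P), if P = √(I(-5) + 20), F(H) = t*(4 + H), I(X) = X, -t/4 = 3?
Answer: -81804 - 204*√15 ≈ -82594.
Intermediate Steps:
t = -12 (t = -4*3 = -12)
F(H) = -48 - 12*H (F(H) = -12*(4 + H) = -48 - 12*H)
P = √15 (P = √(-5 + 20) = √15 ≈ 3.8730)
F(13)*(401 + P) = (-48 - 12*13)*(401 + √15) = (-48 - 156)*(401 + √15) = -204*(401 + √15) = -81804 - 204*√15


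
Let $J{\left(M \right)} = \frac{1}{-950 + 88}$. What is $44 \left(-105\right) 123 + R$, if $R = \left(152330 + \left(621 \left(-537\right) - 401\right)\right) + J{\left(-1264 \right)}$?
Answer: $- \frac{646334497}{862} \approx -7.4981 \cdot 10^{5}$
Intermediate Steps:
$J{\left(M \right)} = - \frac{1}{862}$ ($J{\left(M \right)} = \frac{1}{-862} = - \frac{1}{862}$)
$R = - \frac{156494377}{862}$ ($R = \left(152330 + \left(621 \left(-537\right) - 401\right)\right) - \frac{1}{862} = \left(152330 - 333878\right) - \frac{1}{862} = -181548 - \frac{1}{862} = - \frac{156494377}{862} \approx -1.8155 \cdot 10^{5}$)
$44 \left(-105\right) 123 + R = 44 \left(-105\right) 123 - \frac{156494377}{862} = \left(-4620\right) 123 - \frac{156494377}{862} = -568260 - \frac{156494377}{862} = - \frac{646334497}{862}$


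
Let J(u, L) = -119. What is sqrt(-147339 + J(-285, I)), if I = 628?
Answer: I*sqrt(147458) ≈ 384.0*I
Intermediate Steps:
sqrt(-147339 + J(-285, I)) = sqrt(-147339 - 119) = sqrt(-147458) = I*sqrt(147458)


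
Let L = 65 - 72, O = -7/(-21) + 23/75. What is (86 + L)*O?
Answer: 1264/25 ≈ 50.560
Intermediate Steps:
O = 16/25 (O = -7*(-1/21) + 23*(1/75) = ⅓ + 23/75 = 16/25 ≈ 0.64000)
L = -7
(86 + L)*O = (86 - 7)*(16/25) = 79*(16/25) = 1264/25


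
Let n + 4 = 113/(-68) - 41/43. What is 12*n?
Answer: -58029/731 ≈ -79.383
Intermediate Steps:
n = -19343/2924 (n = -4 + (113/(-68) - 41/43) = -4 + (113*(-1/68) - 41*1/43) = -4 + (-113/68 - 41/43) = -4 - 7647/2924 = -19343/2924 ≈ -6.6152)
12*n = 12*(-19343/2924) = -58029/731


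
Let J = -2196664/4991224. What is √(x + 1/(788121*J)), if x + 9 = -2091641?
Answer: I*√10883776032456461646323997131/72134876181 ≈ 1446.3*I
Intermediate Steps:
x = -2091650 (x = -9 - 2091641 = -2091650)
J = -274583/623903 (J = -2196664*1/4991224 = -274583/623903 ≈ -0.44011)
√(x + 1/(788121*J)) = √(-2091650 + 1/(788121*(-274583/623903))) = √(-2091650 + (1/788121)*(-623903/274583)) = √(-2091650 - 623903/216404628543) = √(-452642741292589853/216404628543) = I*√10883776032456461646323997131/72134876181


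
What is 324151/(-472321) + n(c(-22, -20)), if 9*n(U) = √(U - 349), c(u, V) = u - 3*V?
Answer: -324151/472321 + I*√311/9 ≈ -0.68629 + 1.9595*I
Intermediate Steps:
n(U) = √(-349 + U)/9 (n(U) = √(U - 349)/9 = √(-349 + U)/9)
324151/(-472321) + n(c(-22, -20)) = 324151/(-472321) + √(-349 + (-22 - 3*(-20)))/9 = 324151*(-1/472321) + √(-349 + (-22 + 60))/9 = -324151/472321 + √(-349 + 38)/9 = -324151/472321 + √(-311)/9 = -324151/472321 + (I*√311)/9 = -324151/472321 + I*√311/9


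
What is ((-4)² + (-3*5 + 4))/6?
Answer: ⅚ ≈ 0.83333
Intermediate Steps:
((-4)² + (-3*5 + 4))/6 = (16 + (-15 + 4))*(⅙) = (16 - 11)*(⅙) = 5*(⅙) = ⅚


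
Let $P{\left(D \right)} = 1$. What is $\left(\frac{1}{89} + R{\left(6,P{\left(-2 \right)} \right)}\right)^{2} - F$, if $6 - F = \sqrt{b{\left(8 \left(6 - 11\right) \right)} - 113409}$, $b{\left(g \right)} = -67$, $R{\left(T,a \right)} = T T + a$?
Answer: $\frac{10802910}{7921} + 2 i \sqrt{28369} \approx 1363.8 + 336.86 i$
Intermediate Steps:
$R{\left(T,a \right)} = a + T^{2}$ ($R{\left(T,a \right)} = T^{2} + a = a + T^{2}$)
$F = 6 - 2 i \sqrt{28369}$ ($F = 6 - \sqrt{-67 - 113409} = 6 - \sqrt{-113476} = 6 - 2 i \sqrt{28369} \approx 6.0 - 336.86 i$)
$\left(\frac{1}{89} + R{\left(6,P{\left(-2 \right)} \right)}\right)^{2} - F = \left(\frac{1}{89} + \left(1 + 6^{2}\right)\right)^{2} - \left(6 - 2 i \sqrt{28369}\right) = \left(\frac{1}{89} + \left(1 + 36\right)\right)^{2} - \left(6 - 2 i \sqrt{28369}\right) = \left(\frac{1}{89} + 37\right)^{2} - \left(6 - 2 i \sqrt{28369}\right) = \left(\frac{3294}{89}\right)^{2} - \left(6 - 2 i \sqrt{28369}\right) = \frac{10850436}{7921} - \left(6 - 2 i \sqrt{28369}\right) = \frac{10802910}{7921} + 2 i \sqrt{28369}$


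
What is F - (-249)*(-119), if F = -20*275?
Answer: -35131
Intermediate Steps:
F = -5500
F - (-249)*(-119) = -5500 - (-249)*(-119) = -5500 - 1*29631 = -5500 - 29631 = -35131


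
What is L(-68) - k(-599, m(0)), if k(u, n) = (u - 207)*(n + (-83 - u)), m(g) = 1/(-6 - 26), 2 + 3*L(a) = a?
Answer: 19960679/48 ≈ 4.1585e+5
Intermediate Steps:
L(a) = -⅔ + a/3
m(g) = -1/32 (m(g) = 1/(-32) = -1/32)
k(u, n) = (-207 + u)*(-83 + n - u)
L(-68) - k(-599, m(0)) = (-⅔ + (⅓)*(-68)) - (17181 - 1*(-599)² - 207*(-1/32) + 124*(-599) - 1/32*(-599)) = (-⅔ - 68/3) - (17181 - 1*358801 + 207/32 - 74276 + 599/32) = -70/3 - (17181 - 358801 + 207/32 - 74276 + 599/32) = -70/3 - 1*(-6653933/16) = -70/3 + 6653933/16 = 19960679/48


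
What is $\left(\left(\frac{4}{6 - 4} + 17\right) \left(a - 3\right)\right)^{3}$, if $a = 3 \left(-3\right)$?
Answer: $-11852352$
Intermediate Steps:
$a = -9$
$\left(\left(\frac{4}{6 - 4} + 17\right) \left(a - 3\right)\right)^{3} = \left(\left(\frac{4}{6 - 4} + 17\right) \left(-9 - 3\right)\right)^{3} = \left(\left(\frac{4}{2} + 17\right) \left(-12\right)\right)^{3} = \left(\left(4 \cdot \frac{1}{2} + 17\right) \left(-12\right)\right)^{3} = \left(\left(2 + 17\right) \left(-12\right)\right)^{3} = \left(19 \left(-12\right)\right)^{3} = \left(-228\right)^{3} = -11852352$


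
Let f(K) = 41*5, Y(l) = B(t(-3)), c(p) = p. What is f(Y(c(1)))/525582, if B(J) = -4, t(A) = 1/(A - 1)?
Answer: 205/525582 ≈ 0.00039004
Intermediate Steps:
t(A) = 1/(-1 + A)
Y(l) = -4
f(K) = 205
f(Y(c(1)))/525582 = 205/525582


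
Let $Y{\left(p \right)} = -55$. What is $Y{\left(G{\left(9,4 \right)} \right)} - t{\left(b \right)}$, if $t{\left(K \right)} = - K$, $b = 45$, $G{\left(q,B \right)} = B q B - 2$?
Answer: $-10$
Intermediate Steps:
$G{\left(q,B \right)} = -2 + q B^{2}$ ($G{\left(q,B \right)} = q B^{2} - 2 = -2 + q B^{2}$)
$Y{\left(G{\left(9,4 \right)} \right)} - t{\left(b \right)} = -55 - \left(-1\right) 45 = -55 - -45 = -55 + 45 = -10$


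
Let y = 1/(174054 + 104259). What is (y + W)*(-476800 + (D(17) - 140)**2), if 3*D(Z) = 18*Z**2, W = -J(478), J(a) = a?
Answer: -91528722147356/92771 ≈ -9.8661e+8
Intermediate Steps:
y = 1/278313 ≈ 3.5931e-6
W = -478 (W = -1*478 = -478)
D(Z) = 6*Z**2 (D(Z) = (18*Z**2)/3 = 6*Z**2)
(y + W)*(-476800 + (D(17) - 140)**2) = (1/278313 - 478)*(-476800 + (6*17**2 - 140)**2) = -133033613*(-476800 + (6*289 - 140)**2)/278313 = -133033613*(-476800 + (1734 - 140)**2)/278313 = -133033613*(-476800 + 1594**2)/278313 = -133033613*(-476800 + 2540836)/278313 = -133033613/278313*2064036 = -91528722147356/92771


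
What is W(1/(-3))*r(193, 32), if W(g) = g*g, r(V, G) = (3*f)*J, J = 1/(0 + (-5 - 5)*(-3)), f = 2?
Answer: 1/45 ≈ 0.022222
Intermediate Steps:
J = 1/30 (J = 1/(0 - 10*(-3)) = 1/(0 + 30) = 1/30 ≈ 0.033333)
r(V, G) = ⅕ (r(V, G) = (3*2)*(1/30) = 6*(1/30) = ⅕)
W(g) = g²
W(1/(-3))*r(193, 32) = (1/(-3))²*(⅕) = (-⅓)²*(⅕) = (⅑)*(⅕) = 1/45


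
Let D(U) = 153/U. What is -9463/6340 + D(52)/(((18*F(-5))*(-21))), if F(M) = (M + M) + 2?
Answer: -41307439/27693120 ≈ -1.4916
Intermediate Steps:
F(M) = 2 + 2*M (F(M) = 2*M + 2 = 2 + 2*M)
-9463/6340 + D(52)/(((18*F(-5))*(-21))) = -9463/6340 + (153/52)/(((18*(2 + 2*(-5)))*(-21))) = -9463*1/6340 + (153*(1/52))/(((18*(2 - 10))*(-21))) = -9463/6340 + 153/(52*(((18*(-8))*(-21)))) = -9463/6340 + 153/(52*((-144*(-21)))) = -9463/6340 + (153/52)/3024 = -9463/6340 + (153/52)*(1/3024) = -9463/6340 + 17/17472 = -41307439/27693120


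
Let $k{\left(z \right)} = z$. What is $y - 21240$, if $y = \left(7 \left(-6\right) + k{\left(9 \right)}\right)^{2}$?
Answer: $-20151$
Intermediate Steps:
$y = 1089$ ($y = \left(7 \left(-6\right) + 9\right)^{2} = \left(-42 + 9\right)^{2} = \left(-33\right)^{2} = 1089$)
$y - 21240 = 1089 - 21240 = -20151$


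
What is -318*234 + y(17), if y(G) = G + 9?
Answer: -74386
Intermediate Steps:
y(G) = 9 + G
-318*234 + y(17) = -318*234 + (9 + 17) = -74412 + 26 = -74386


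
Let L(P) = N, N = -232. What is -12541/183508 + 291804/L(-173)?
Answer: -6693909743/5321732 ≈ -1257.8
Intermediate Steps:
L(P) = -232
-12541/183508 + 291804/L(-173) = -12541/183508 + 291804/(-232) = -12541*1/183508 + 291804*(-1/232) = -12541/183508 - 72951/58 = -6693909743/5321732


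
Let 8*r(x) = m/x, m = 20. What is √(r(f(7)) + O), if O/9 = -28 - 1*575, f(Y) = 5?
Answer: I*√21706/2 ≈ 73.665*I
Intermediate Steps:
r(x) = 5/(2*x) (r(x) = (20/x)/8 = 5/(2*x))
O = -5427 (O = 9*(-28 - 1*575) = 9*(-28 - 575) = 9*(-603) = -5427)
√(r(f(7)) + O) = √((5/2)/5 - 5427) = √((5/2)*(⅕) - 5427) = √(½ - 5427) = √(-10853/2) = I*√21706/2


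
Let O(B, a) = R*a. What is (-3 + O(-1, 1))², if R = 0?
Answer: 9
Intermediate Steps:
O(B, a) = 0 (O(B, a) = 0*a = 0)
(-3 + O(-1, 1))² = (-3 + 0)² = (-3)² = 9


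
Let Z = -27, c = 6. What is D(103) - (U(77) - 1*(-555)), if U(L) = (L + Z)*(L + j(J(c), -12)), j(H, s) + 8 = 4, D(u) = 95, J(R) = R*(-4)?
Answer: -4110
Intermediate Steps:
J(R) = -4*R
j(H, s) = -4 (j(H, s) = -8 + 4 = -4)
U(L) = (-27 + L)*(-4 + L) (U(L) = (L - 27)*(L - 4) = (-27 + L)*(-4 + L))
D(103) - (U(77) - 1*(-555)) = 95 - ((108 + 77² - 31*77) - 1*(-555)) = 95 - ((108 + 5929 - 2387) + 555) = 95 - (3650 + 555) = 95 - 1*4205 = 95 - 4205 = -4110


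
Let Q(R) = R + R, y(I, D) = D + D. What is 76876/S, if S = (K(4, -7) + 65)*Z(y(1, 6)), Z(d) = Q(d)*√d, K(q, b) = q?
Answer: 19219*√3/2484 ≈ 13.401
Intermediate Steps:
y(I, D) = 2*D
Q(R) = 2*R
Z(d) = 2*d^(3/2) (Z(d) = (2*d)*√d = 2*d^(3/2))
S = 3312*√3 (S = (4 + 65)*(2*(2*6)^(3/2)) = 69*(2*12^(3/2)) = 69*(2*(24*√3)) = 69*(48*√3) = 3312*√3 ≈ 5736.6)
76876/S = 76876/((3312*√3)) = 76876*(√3/9936) = 19219*√3/2484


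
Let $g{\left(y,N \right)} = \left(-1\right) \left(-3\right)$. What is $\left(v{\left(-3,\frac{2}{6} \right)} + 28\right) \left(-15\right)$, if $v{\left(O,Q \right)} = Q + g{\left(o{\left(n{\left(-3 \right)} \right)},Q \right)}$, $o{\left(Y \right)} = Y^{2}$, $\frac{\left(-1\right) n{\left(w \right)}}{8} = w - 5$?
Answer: $-470$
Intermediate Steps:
$n{\left(w \right)} = 40 - 8 w$ ($n{\left(w \right)} = - 8 \left(w - 5\right) = - 8 \left(-5 + w\right) = 40 - 8 w$)
$g{\left(y,N \right)} = 3$
$v{\left(O,Q \right)} = 3 + Q$ ($v{\left(O,Q \right)} = Q + 3 = 3 + Q$)
$\left(v{\left(-3,\frac{2}{6} \right)} + 28\right) \left(-15\right) = \left(\left(3 + \frac{2}{6}\right) + 28\right) \left(-15\right) = \left(\left(3 + 2 \cdot \frac{1}{6}\right) + 28\right) \left(-15\right) = \left(\left(3 + \frac{1}{3}\right) + 28\right) \left(-15\right) = \left(\frac{10}{3} + 28\right) \left(-15\right) = \frac{94}{3} \left(-15\right) = -470$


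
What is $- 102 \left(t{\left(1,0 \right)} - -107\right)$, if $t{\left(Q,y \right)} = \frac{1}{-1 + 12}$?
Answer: $- \frac{120156}{11} \approx -10923.0$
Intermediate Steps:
$t{\left(Q,y \right)} = \frac{1}{11}$
$- 102 \left(t{\left(1,0 \right)} - -107\right) = - 102 \left(\frac{1}{11} - -107\right) = - 102 \left(\frac{1}{11} + 107\right) = \left(-102\right) \frac{1178}{11} = - \frac{120156}{11}$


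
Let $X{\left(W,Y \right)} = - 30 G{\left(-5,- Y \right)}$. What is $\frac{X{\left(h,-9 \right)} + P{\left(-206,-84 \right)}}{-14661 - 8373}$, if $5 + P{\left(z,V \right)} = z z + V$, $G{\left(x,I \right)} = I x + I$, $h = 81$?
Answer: $- \frac{43427}{23034} \approx -1.8853$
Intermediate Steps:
$G{\left(x,I \right)} = I + I x$
$P{\left(z,V \right)} = -5 + V + z^{2}$ ($P{\left(z,V \right)} = -5 + \left(z z + V\right) = -5 + \left(z^{2} + V\right) = -5 + \left(V + z^{2}\right) = -5 + V + z^{2}$)
$X{\left(W,Y \right)} = - 120 Y$ ($X{\left(W,Y \right)} = - 30 - Y \left(1 - 5\right) = - 30 - Y \left(-4\right) = - 30 \cdot 4 Y = - 120 Y$)
$\frac{X{\left(h,-9 \right)} + P{\left(-206,-84 \right)}}{-14661 - 8373} = \frac{\left(-120\right) \left(-9\right) - \left(89 - 42436\right)}{-14661 - 8373} = \frac{1080 - -42347}{-23034} = \left(1080 + 42347\right) \left(- \frac{1}{23034}\right) = 43427 \left(- \frac{1}{23034}\right) = - \frac{43427}{23034}$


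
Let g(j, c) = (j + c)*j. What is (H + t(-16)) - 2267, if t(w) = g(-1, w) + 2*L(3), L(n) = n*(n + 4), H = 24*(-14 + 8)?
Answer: -2352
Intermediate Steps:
H = -144 (H = 24*(-6) = -144)
L(n) = n*(4 + n)
g(j, c) = j*(c + j) (g(j, c) = (c + j)*j = j*(c + j))
t(w) = 43 - w (t(w) = -(w - 1) + 2*(3*(4 + 3)) = -(-1 + w) + 2*(3*7) = (1 - w) + 2*21 = (1 - w) + 42 = 43 - w)
(H + t(-16)) - 2267 = (-144 + (43 - 1*(-16))) - 2267 = (-144 + (43 + 16)) - 2267 = (-144 + 59) - 2267 = -85 - 2267 = -2352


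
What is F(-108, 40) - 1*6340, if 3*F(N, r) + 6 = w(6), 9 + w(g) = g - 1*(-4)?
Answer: -19025/3 ≈ -6341.7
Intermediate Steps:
w(g) = -5 + g (w(g) = -9 + (g - 1*(-4)) = -9 + (g + 4) = -9 + (4 + g) = -5 + g)
F(N, r) = -5/3 (F(N, r) = -2 + (-5 + 6)/3 = -2 + (⅓)*1 = -2 + ⅓ = -5/3)
F(-108, 40) - 1*6340 = -5/3 - 1*6340 = -5/3 - 6340 = -19025/3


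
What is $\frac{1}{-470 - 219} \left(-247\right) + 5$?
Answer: $\frac{284}{53} \approx 5.3585$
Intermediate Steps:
$\frac{1}{-470 - 219} \left(-247\right) + 5 = \frac{1}{-689} \left(-247\right) + 5 = \left(- \frac{1}{689}\right) \left(-247\right) + 5 = \frac{19}{53} + 5 = \frac{284}{53}$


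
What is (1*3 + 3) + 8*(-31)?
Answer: -242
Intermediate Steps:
(1*3 + 3) + 8*(-31) = (3 + 3) - 248 = 6 - 248 = -242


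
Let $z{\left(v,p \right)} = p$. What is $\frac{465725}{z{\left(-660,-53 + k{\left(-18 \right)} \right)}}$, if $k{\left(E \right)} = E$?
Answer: $- \frac{465725}{71} \approx -6559.5$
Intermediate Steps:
$\frac{465725}{z{\left(-660,-53 + k{\left(-18 \right)} \right)}} = \frac{465725}{-53 - 18} = \frac{465725}{-71} = 465725 \left(- \frac{1}{71}\right) = - \frac{465725}{71}$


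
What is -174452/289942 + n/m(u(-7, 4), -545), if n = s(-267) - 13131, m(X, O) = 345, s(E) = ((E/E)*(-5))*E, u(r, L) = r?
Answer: -580056962/16671665 ≈ -34.793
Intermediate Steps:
s(E) = -5*E (s(E) = (1*(-5))*E = -5*E)
n = -11796 (n = -5*(-267) - 13131 = 1335 - 13131 = -11796)
-174452/289942 + n/m(u(-7, 4), -545) = -174452/289942 - 11796/345 = -174452*1/289942 - 11796*1/345 = -87226/144971 - 3932/115 = -580056962/16671665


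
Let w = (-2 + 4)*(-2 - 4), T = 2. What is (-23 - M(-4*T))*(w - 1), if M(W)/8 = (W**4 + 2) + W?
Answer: 425659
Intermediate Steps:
w = -12 (w = 2*(-6) = -12)
M(W) = 16 + 8*W + 8*W**4 (M(W) = 8*((W**4 + 2) + W) = 8*((2 + W**4) + W) = 8*(2 + W + W**4) = 16 + 8*W + 8*W**4)
(-23 - M(-4*T))*(w - 1) = (-23 - (16 + 8*(-4*2) + 8*(-4*2)**4))*(-12 - 1) = (-23 - (16 + 8*(-8) + 8*(-8)**4))*(-13) = (-23 - (16 - 64 + 8*4096))*(-13) = (-23 - (16 - 64 + 32768))*(-13) = (-23 - 1*32720)*(-13) = (-23 - 32720)*(-13) = -32743*(-13) = 425659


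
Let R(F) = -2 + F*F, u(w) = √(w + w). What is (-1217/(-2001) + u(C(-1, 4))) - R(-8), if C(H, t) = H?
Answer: -122845/2001 + I*√2 ≈ -61.392 + 1.4142*I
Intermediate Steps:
u(w) = √2*√w (u(w) = √(2*w) = √2*√w)
R(F) = -2 + F²
(-1217/(-2001) + u(C(-1, 4))) - R(-8) = (-1217/(-2001) + √2*√(-1)) - (-2 + (-8)²) = (-1217*(-1/2001) + √2*I) - (-2 + 64) = (1217/2001 + I*√2) - 1*62 = (1217/2001 + I*√2) - 62 = -122845/2001 + I*√2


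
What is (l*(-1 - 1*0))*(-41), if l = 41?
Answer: 1681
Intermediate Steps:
(l*(-1 - 1*0))*(-41) = (41*(-1 - 1*0))*(-41) = (41*(-1 + 0))*(-41) = (41*(-1))*(-41) = -41*(-41) = 1681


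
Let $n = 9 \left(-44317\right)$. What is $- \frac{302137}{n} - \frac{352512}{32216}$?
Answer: $- \frac{16358352893}{1606181031} \approx -10.185$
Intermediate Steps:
$n = -398853$
$- \frac{302137}{n} - \frac{352512}{32216} = - \frac{302137}{-398853} - \frac{352512}{32216} = \left(-302137\right) \left(- \frac{1}{398853}\right) - \frac{44064}{4027} = \frac{302137}{398853} - \frac{44064}{4027} = - \frac{16358352893}{1606181031}$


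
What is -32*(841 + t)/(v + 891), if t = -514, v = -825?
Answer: -1744/11 ≈ -158.55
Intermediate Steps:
-32*(841 + t)/(v + 891) = -32*(841 - 514)/(-825 + 891) = -10464/66 = -32*109/22 = -1744/11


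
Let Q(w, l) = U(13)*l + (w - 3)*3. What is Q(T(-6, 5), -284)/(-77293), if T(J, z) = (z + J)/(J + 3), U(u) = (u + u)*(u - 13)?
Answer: 8/77293 ≈ 0.00010350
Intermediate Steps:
U(u) = 2*u*(-13 + u) (U(u) = (2*u)*(-13 + u) = 2*u*(-13 + u))
T(J, z) = (J + z)/(3 + J)
Q(w, l) = -9 + 3*w (Q(w, l) = (2*13*(-13 + 13))*l + (w - 3)*3 = (2*13*0)*l + (-3 + w)*3 = 0*l + (-9 + 3*w) = 0 + (-9 + 3*w) = -9 + 3*w)
Q(T(-6, 5), -284)/(-77293) = (-9 + 3*((-6 + 5)/(3 - 6)))/(-77293) = (-9 + 3*(-1/(-3)))*(-1/77293) = (-9 + 3*(-1/3*(-1)))*(-1/77293) = (-9 + 3*(1/3))*(-1/77293) = (-9 + 1)*(-1/77293) = -8*(-1/77293) = 8/77293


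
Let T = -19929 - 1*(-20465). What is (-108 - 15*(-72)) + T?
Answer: 1508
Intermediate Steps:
T = 536 (T = -19929 + 20465 = 536)
(-108 - 15*(-72)) + T = (-108 - 15*(-72)) + 536 = (-108 + 1080) + 536 = 972 + 536 = 1508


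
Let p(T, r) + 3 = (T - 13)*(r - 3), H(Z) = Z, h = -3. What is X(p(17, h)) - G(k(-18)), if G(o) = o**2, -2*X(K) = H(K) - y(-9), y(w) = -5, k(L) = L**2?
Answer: -104965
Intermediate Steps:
p(T, r) = -3 + (-13 + T)*(-3 + r) (p(T, r) = -3 + (T - 13)*(r - 3) = -3 + (-13 + T)*(-3 + r))
X(K) = -5/2 - K/2 (X(K) = -(K - 1*(-5))/2 = -(K + 5)/2 = -(5 + K)/2 = -5/2 - K/2)
X(p(17, h)) - G(k(-18)) = (-5/2 - (36 - 13*(-3) - 3*17 + 17*(-3))/2) - ((-18)**2)**2 = (-5/2 - (36 + 39 - 51 - 51)/2) - 1*324**2 = (-5/2 - 1/2*(-27)) - 1*104976 = (-5/2 + 27/2) - 104976 = 11 - 104976 = -104965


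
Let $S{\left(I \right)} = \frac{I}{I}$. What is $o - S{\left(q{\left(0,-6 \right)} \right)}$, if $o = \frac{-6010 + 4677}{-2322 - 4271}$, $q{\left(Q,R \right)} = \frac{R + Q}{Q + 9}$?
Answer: $- \frac{5260}{6593} \approx -0.79782$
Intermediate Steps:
$q{\left(Q,R \right)} = \frac{Q + R}{9 + Q}$
$o = \frac{1333}{6593}$ ($o = - \frac{1333}{-6593} = \left(-1333\right) \left(- \frac{1}{6593}\right) = \frac{1333}{6593} \approx 0.20218$)
$S{\left(I \right)} = 1$
$o - S{\left(q{\left(0,-6 \right)} \right)} = \frac{1333}{6593} - 1 = - \frac{5260}{6593}$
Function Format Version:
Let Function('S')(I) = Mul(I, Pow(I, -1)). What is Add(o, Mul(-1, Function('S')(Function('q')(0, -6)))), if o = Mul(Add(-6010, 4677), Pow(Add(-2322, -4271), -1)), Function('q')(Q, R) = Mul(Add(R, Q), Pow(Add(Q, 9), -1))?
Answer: Rational(-5260, 6593) ≈ -0.79782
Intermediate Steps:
Function('q')(Q, R) = Mul(Pow(Add(9, Q), -1), Add(Q, R)) (Function('q')(Q, R) = Mul(Add(Q, R), Pow(Add(9, Q), -1)) = Mul(Pow(Add(9, Q), -1), Add(Q, R)))
o = Rational(1333, 6593) (o = Mul(-1333, Pow(-6593, -1)) = Mul(-1333, Rational(-1, 6593)) = Rational(1333, 6593) ≈ 0.20218)
Function('S')(I) = 1
Add(o, Mul(-1, Function('S')(Function('q')(0, -6)))) = Add(Rational(1333, 6593), Mul(-1, 1)) = Add(Rational(1333, 6593), -1) = Rational(-5260, 6593)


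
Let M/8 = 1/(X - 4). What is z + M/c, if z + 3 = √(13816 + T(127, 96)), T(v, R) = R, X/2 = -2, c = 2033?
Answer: -6100/2033 + 2*√3478 ≈ 114.95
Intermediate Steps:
X = -4 (X = 2*(-2) = -4)
z = -3 + 2*√3478 (z = -3 + √(13816 + 96) = -3 + √13912 = -3 + 2*√3478 ≈ 114.95)
M = -1 (M = 8/(-4 - 4) = 8/(-8) = 8*(-⅛) = -1)
z + M/c = (-3 + 2*√3478) - 1/2033 = -6100/2033 + 2*√3478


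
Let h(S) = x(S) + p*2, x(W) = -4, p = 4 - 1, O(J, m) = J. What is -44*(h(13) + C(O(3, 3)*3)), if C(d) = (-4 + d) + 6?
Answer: -572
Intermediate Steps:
p = 3
h(S) = 2 (h(S) = -4 + 3*2 = -4 + 6 = 2)
C(d) = 2 + d
-44*(h(13) + C(O(3, 3)*3)) = -44*(2 + (2 + 3*3)) = -44*(2 + (2 + 9)) = -44*(2 + 11) = -44*13 = -572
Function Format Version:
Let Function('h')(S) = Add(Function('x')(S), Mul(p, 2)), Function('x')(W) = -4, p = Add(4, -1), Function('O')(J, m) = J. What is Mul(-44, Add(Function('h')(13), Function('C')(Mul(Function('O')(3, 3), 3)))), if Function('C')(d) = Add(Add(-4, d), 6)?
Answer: -572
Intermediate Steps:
p = 3
Function('h')(S) = 2 (Function('h')(S) = Add(-4, Mul(3, 2)) = Add(-4, 6) = 2)
Function('C')(d) = Add(2, d)
Mul(-44, Add(Function('h')(13), Function('C')(Mul(Function('O')(3, 3), 3)))) = Mul(-44, Add(2, Add(2, Mul(3, 3)))) = Mul(-44, Add(2, Add(2, 9))) = Mul(-44, Add(2, 11)) = Mul(-44, 13) = -572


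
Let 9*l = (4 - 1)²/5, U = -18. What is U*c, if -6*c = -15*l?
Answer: -9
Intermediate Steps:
l = ⅕ (l = ((4 - 1)²/5)/9 = (3²*(⅕))/9 = (9*(⅕))/9 = (⅑)*(9/5) = ⅕ ≈ 0.20000)
c = ½ (c = -(-5)/(2*5) = -⅙*(-3) = ½ ≈ 0.50000)
U*c = -18*½ = -9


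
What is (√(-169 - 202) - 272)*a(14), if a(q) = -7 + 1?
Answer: 1632 - 6*I*√371 ≈ 1632.0 - 115.57*I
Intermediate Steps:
a(q) = -6
(√(-169 - 202) - 272)*a(14) = (√(-169 - 202) - 272)*(-6) = (√(-371) - 272)*(-6) = (I*√371 - 272)*(-6) = (-272 + I*√371)*(-6) = 1632 - 6*I*√371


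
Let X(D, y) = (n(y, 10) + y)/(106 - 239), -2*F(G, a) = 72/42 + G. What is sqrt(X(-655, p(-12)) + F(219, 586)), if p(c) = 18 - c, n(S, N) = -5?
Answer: I*sqrt(7821730)/266 ≈ 10.514*I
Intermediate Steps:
F(G, a) = -6/7 - G/2 (F(G, a) = -(72/42 + G)/2 = -(72*(1/42) + G)/2 = -(12/7 + G)/2 = -6/7 - G/2)
X(D, y) = 5/133 - y/133 (X(D, y) = (-5 + y)/(106 - 239) = (-5 + y)/(-133) = (-5 + y)*(-1/133) = 5/133 - y/133)
sqrt(X(-655, p(-12)) + F(219, 586)) = sqrt((5/133 - (18 - 1*(-12))/133) + (-6/7 - 1/2*219)) = sqrt((5/133 - (18 + 12)/133) + (-6/7 - 219/2)) = sqrt((5/133 - 1/133*30) - 1545/14) = sqrt((5/133 - 30/133) - 1545/14) = sqrt(-25/133 - 1545/14) = sqrt(-29405/266) = I*sqrt(7821730)/266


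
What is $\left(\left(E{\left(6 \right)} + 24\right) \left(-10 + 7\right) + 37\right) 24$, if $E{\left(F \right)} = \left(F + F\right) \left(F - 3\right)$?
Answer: $-3432$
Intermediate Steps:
$E{\left(F \right)} = 2 F \left(-3 + F\right)$
$\left(\left(E{\left(6 \right)} + 24\right) \left(-10 + 7\right) + 37\right) 24 = \left(\left(2 \cdot 6 \left(-3 + 6\right) + 24\right) \left(-10 + 7\right) + 37\right) 24 = \left(\left(2 \cdot 6 \cdot 3 + 24\right) \left(-3\right) + 37\right) 24 = \left(\left(36 + 24\right) \left(-3\right) + 37\right) 24 = \left(60 \left(-3\right) + 37\right) 24 = \left(-180 + 37\right) 24 = \left(-143\right) 24 = -3432$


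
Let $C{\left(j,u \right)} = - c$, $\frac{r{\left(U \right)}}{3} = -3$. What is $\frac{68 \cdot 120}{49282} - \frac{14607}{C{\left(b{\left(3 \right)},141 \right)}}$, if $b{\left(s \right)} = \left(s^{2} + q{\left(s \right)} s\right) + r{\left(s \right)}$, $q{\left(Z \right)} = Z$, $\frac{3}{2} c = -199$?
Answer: $- \frac{1078169421}{9807118} \approx -109.94$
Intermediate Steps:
$c = - \frac{398}{3}$ ($c = \frac{2}{3} \left(-199\right) = - \frac{398}{3} \approx -132.67$)
$r{\left(U \right)} = -9$ ($r{\left(U \right)} = 3 \left(-3\right) = -9$)
$b{\left(s \right)} = -9 + 2 s^{2}$ ($b{\left(s \right)} = \left(s^{2} + s s\right) - 9 = \left(s^{2} + s^{2}\right) - 9 = 2 s^{2} - 9 = -9 + 2 s^{2}$)
$C{\left(j,u \right)} = \frac{398}{3}$ ($C{\left(j,u \right)} = \left(-1\right) \left(- \frac{398}{3}\right) = \frac{398}{3}$)
$\frac{68 \cdot 120}{49282} - \frac{14607}{C{\left(b{\left(3 \right)},141 \right)}} = \frac{68 \cdot 120}{49282} - \frac{14607}{\frac{398}{3}} = 8160 \cdot \frac{1}{49282} - \frac{43821}{398} = \frac{4080}{24641} - \frac{43821}{398} = - \frac{1078169421}{9807118}$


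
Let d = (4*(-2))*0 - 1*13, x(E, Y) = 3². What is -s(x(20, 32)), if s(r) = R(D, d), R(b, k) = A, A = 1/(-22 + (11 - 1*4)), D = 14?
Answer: 1/15 ≈ 0.066667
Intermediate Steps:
x(E, Y) = 9
d = -13 (d = -8*0 - 13 = 0 - 13 = -13)
A = -1/15 (A = 1/(-22 + (11 - 4)) = 1/(-22 + 7) = 1/(-15) = -1/15 ≈ -0.066667)
R(b, k) = -1/15
s(r) = -1/15
-s(x(20, 32)) = -1*(-1/15) = 1/15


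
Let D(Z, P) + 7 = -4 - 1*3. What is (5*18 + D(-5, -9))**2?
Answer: 5776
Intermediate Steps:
D(Z, P) = -14 (D(Z, P) = -7 + (-4 - 1*3) = -7 + (-4 - 3) = -7 - 7 = -14)
(5*18 + D(-5, -9))**2 = (5*18 - 14)**2 = (90 - 14)**2 = 76**2 = 5776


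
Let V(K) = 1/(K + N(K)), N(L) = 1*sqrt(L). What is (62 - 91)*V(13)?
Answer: -29/12 + 29*sqrt(13)/156 ≈ -1.7464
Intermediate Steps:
N(L) = sqrt(L)
V(K) = 1/(K + sqrt(K))
(62 - 91)*V(13) = (62 - 91)/(13 + sqrt(13)) = -29/(13 + sqrt(13))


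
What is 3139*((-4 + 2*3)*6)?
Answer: 37668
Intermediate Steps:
3139*((-4 + 2*3)*6) = 3139*((-4 + 6)*6) = 3139*(2*6) = 3139*12 = 37668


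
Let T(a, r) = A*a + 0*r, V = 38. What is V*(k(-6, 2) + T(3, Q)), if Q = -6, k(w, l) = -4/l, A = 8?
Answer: 836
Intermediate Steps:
T(a, r) = 8*a (T(a, r) = 8*a + 0*r = 8*a + 0 = 8*a)
V*(k(-6, 2) + T(3, Q)) = 38*(-4/2 + 8*3) = 38*(-4*½ + 24) = 38*(-2 + 24) = 38*22 = 836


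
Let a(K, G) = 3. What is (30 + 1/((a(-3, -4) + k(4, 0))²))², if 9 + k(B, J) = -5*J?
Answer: 1168561/1296 ≈ 901.67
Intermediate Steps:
k(B, J) = -9 - 5*J
(30 + 1/((a(-3, -4) + k(4, 0))²))² = (30 + 1/((3 + (-9 - 5*0))²))² = (30 + 1/((3 + (-9 + 0))²))² = (30 + 1/((3 - 9)²))² = (30 + 1/((-6)²))² = (30 + 1/36)² = (1081/36)² = 1168561/1296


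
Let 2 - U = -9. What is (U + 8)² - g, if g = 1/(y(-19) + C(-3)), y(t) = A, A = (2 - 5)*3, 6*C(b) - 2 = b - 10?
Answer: 23471/65 ≈ 361.09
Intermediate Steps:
U = 11 (U = 2 - 1*(-9) = 2 + 9 = 11)
C(b) = -4/3 + b/6 (C(b) = ⅓ + (b - 10)/6 = ⅓ + (-10 + b)/6 = ⅓ + (-5/3 + b/6) = -4/3 + b/6)
A = -9 (A = -3*3 = -9)
y(t) = -9
g = -6/65 (g = 1/(-9 + (-4/3 + (⅙)*(-3))) = 1/(-9 + (-4/3 - ½)) = 1/(-9 - 11/6) = 1/(-65/6) = -6/65 ≈ -0.092308)
(U + 8)² - g = (11 + 8)² - 1*(-6/65) = 19² + 6/65 = 361 + 6/65 = 23471/65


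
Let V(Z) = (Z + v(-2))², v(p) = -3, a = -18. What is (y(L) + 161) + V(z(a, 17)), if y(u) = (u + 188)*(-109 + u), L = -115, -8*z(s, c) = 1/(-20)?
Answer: -414260159/25600 ≈ -16182.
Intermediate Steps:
z(s, c) = 1/160 (z(s, c) = -⅛/(-20) = -⅛*(-1/20) = 1/160)
V(Z) = (-3 + Z)² (V(Z) = (Z - 3)² = (-3 + Z)²)
y(u) = (-109 + u)*(188 + u) (y(u) = (188 + u)*(-109 + u) = (-109 + u)*(188 + u))
(y(L) + 161) + V(z(a, 17)) = ((-20492 + (-115)² + 79*(-115)) + 161) + (-3 + 1/160)² = ((-20492 + 13225 - 9085) + 161) + (-479/160)² = (-16352 + 161) + 229441/25600 = -16191 + 229441/25600 = -414260159/25600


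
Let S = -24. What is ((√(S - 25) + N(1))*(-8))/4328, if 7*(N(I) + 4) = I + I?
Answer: 26/3787 - 7*I/541 ≈ 0.0068656 - 0.012939*I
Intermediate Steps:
N(I) = -4 + 2*I/7 (N(I) = -4 + (I + I)/7 = -4 + (2*I)/7 = -4 + 2*I/7)
((√(S - 25) + N(1))*(-8))/4328 = ((√(-24 - 25) + (-4 + (2/7)*1))*(-8))/4328 = ((√(-49) + (-4 + 2/7))*(-8))*(1/4328) = ((7*I - 26/7)*(-8))*(1/4328) = ((-26/7 + 7*I)*(-8))*(1/4328) = (208/7 - 56*I)*(1/4328) = 26/3787 - 7*I/541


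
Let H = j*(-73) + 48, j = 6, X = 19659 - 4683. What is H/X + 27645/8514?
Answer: 97505/30272 ≈ 3.2210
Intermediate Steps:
X = 14976
H = -390 (H = 6*(-73) + 48 = -438 + 48 = -390)
H/X + 27645/8514 = -390/14976 + 27645/8514 = -390*1/14976 + 27645*(1/8514) = -5/192 + 9215/2838 = 97505/30272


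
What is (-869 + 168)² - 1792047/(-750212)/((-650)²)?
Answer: 155756706664362047/316964570000 ≈ 4.9140e+5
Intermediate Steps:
(-869 + 168)² - 1792047/(-750212)/((-650)²) = (-701)² - 1792047*(-1/750212)/422500 = 491401 - (-1792047)/(750212*422500) = 491401 - 1*(-1792047/316964570000) = 491401 + 1792047/316964570000 = 155756706664362047/316964570000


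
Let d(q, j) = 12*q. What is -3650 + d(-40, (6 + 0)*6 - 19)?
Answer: -4130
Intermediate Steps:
-3650 + d(-40, (6 + 0)*6 - 19) = -3650 + 12*(-40) = -3650 - 480 = -4130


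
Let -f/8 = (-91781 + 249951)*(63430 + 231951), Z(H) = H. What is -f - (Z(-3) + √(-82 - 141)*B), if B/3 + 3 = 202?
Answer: 373763302163 - 597*I*√223 ≈ 3.7376e+11 - 8915.1*I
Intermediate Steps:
B = 597 (B = -9 + 3*202 = -9 + 606 = 597)
f = -373763302160 (f = -8*(-91781 + 249951)*(63430 + 231951) = -1265360*295381 = -8*46720412770 = -373763302160)
-f - (Z(-3) + √(-82 - 141)*B) = -1*(-373763302160) - (-3 + √(-82 - 141)*597) = 373763302160 - (-3 + √(-223)*597) = 373763302160 - (-3 + (I*√223)*597) = 373763302160 - (-3 + 597*I*√223) = 373763302160 + (3 - 597*I*√223) = 373763302163 - 597*I*√223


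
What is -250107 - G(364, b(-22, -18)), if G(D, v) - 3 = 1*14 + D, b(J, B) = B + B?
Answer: -250488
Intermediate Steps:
b(J, B) = 2*B
G(D, v) = 17 + D (G(D, v) = 3 + (1*14 + D) = 3 + (14 + D) = 17 + D)
-250107 - G(364, b(-22, -18)) = -250107 - (17 + 364) = -250107 - 1*381 = -250107 - 381 = -250488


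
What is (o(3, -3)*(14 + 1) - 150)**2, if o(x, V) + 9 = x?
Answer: 57600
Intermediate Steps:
o(x, V) = -9 + x
(o(3, -3)*(14 + 1) - 150)**2 = ((-9 + 3)*(14 + 1) - 150)**2 = (-6*15 - 150)**2 = (-90 - 150)**2 = (-240)**2 = 57600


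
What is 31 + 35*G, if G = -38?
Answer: -1299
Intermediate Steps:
31 + 35*G = 31 + 35*(-38) = 31 - 1330 = -1299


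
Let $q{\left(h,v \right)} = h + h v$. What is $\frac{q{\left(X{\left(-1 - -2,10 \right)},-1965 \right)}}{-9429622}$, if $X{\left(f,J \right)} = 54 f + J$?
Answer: $\frac{62848}{4714811} \approx 0.01333$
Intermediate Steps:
$X{\left(f,J \right)} = J + 54 f$
$\frac{q{\left(X{\left(-1 - -2,10 \right)},-1965 \right)}}{-9429622} = \frac{\left(10 + 54 \left(-1 - -2\right)\right) \left(1 - 1965\right)}{-9429622} = \left(10 + 54 \left(-1 + 2\right)\right) \left(-1964\right) \left(- \frac{1}{9429622}\right) = \left(10 + 54 \cdot 1\right) \left(-1964\right) \left(- \frac{1}{9429622}\right) = \left(10 + 54\right) \left(-1964\right) \left(- \frac{1}{9429622}\right) = 64 \left(-1964\right) \left(- \frac{1}{9429622}\right) = \left(-125696\right) \left(- \frac{1}{9429622}\right) = \frac{62848}{4714811}$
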